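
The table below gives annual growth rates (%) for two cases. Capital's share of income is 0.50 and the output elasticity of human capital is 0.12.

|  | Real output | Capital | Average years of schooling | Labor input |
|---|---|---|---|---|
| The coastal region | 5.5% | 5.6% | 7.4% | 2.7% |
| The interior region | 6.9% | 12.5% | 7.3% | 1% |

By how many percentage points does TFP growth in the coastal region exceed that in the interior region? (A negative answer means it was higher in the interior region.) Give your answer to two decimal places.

1.39 percentage points

Labor's share = 1 − 0.5 − 0.12 = 0.38.
The coastal region: TFP = 5.5 − 2.8 − 0.888 − 1.026 = 0.786%.
The interior region: TFP = 6.9 − 6.25 − 0.876 − 0.38 = -0.606%.
Difference = 0.786 − (-0.606) = 1.392 pp.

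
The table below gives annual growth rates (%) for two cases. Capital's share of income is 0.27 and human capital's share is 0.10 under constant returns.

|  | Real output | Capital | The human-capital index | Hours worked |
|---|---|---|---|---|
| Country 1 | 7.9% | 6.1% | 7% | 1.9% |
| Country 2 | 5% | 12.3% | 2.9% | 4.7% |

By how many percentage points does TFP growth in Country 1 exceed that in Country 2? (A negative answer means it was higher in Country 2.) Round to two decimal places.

5.93 percentage points

Labor's share = 1 − 0.27 − 0.1 = 0.63.
Country 1: TFP = 7.9 − 1.647 − 0.7 − 1.197 = 4.356%.
Country 2: TFP = 5 − 3.321 − 0.29 − 2.961 = -1.572%.
Difference = 4.356 − (-1.572) = 5.928 pp.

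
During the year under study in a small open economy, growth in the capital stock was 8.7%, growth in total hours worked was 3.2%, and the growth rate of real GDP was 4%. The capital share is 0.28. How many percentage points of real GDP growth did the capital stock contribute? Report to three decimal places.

Contribution = share × growth = 0.28 × 8.7 = 2.436 pp.

2.436 pp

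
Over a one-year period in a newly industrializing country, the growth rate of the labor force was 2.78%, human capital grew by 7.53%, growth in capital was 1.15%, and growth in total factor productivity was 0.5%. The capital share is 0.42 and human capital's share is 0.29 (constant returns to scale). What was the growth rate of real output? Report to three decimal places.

3.973%

Labor's share = 1 − 0.42 − 0.29 = 0.29.
Capital: 0.42 × 1.15 = 0.483 pp.
Human capital: 0.29 × 7.53 = 2.1837 pp.
The labor force: 0.29 × 2.78 = 0.8062 pp.
Output growth = 0.5 + 3.4729 = 3.9729%.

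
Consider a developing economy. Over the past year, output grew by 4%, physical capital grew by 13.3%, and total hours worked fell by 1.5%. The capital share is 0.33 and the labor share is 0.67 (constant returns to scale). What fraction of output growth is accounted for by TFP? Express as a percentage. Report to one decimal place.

TFP accounted for 15.4% of growth.

Labor's share = 1 − 0.33 = 0.67.
Physical capital: 0.33 × 13.3 = 4.389 pp.
Total hours worked: 0.67 × (-1.5) = -1.005 pp.
TFP growth = 4 − 3.384 = 0.616%.
TFP share of growth = 0.616 / 4 × 100 = 15.4%.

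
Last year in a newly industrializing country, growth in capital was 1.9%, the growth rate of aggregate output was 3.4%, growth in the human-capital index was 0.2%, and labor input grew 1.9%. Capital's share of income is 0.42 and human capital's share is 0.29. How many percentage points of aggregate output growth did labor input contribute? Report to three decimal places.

Labor's share = 1 − 0.42 − 0.29 = 0.29.
Contribution = share × growth = 0.29 × 1.9 = 0.551 pp.

0.551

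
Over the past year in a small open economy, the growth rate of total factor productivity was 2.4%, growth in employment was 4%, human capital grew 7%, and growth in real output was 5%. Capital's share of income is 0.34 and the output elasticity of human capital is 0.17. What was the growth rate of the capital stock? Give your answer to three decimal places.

-1.618%

Labor's share = 1 − 0.34 − 0.17 = 0.49.
gY = gA + 0.17×7 + 0.49×4 + 0.34×g.
0.34×g = 5 − 2.4 − 3.15 = -0.55.
g = -0.55 / 0.34 = -1.61765%.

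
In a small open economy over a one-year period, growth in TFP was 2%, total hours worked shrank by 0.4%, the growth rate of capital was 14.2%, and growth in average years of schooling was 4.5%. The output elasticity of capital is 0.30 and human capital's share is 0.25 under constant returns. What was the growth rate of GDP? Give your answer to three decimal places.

Labor's share = 1 − 0.3 − 0.25 = 0.45.
Capital: 0.3 × 14.2 = 4.26 pp.
Average years of schooling: 0.25 × 4.5 = 1.125 pp.
Total hours worked: 0.45 × (-0.4) = -0.18 pp.
Output growth = 2 + 5.205 = 7.205%.

GDP growth was 7.205%.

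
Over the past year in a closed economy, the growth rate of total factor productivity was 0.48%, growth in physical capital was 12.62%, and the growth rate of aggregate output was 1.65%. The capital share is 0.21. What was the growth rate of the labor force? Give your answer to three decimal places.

Labor's share = 1 − 0.21 = 0.79.
gY = gA + 0.21×12.62 + 0.79×g.
0.79×g = 1.65 − 0.48 − 2.6502 = -1.4802.
g = -1.4802 / 0.79 = -1.87367%.

-1.874%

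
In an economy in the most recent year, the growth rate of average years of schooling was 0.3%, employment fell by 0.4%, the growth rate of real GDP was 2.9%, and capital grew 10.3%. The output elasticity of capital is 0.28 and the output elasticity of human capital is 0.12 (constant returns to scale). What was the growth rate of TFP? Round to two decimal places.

0.22%

Labor's share = 1 − 0.28 − 0.12 = 0.6.
Capital: 0.28 × 10.3 = 2.884 pp.
Average years of schooling: 0.12 × 0.3 = 0.036 pp.
Employment: 0.6 × (-0.4) = -0.24 pp.
TFP growth = 2.9 − 2.68 = 0.22%.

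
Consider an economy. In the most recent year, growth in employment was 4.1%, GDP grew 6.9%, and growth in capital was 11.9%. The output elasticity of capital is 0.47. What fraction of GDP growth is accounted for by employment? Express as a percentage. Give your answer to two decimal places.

31.49%

Labor's share = 1 − 0.47 = 0.53.
Employment contributed 0.53 × 4.1 = 2.173 pp.
Share of growth = 2.173 / 6.9 × 100 = 31.4928%.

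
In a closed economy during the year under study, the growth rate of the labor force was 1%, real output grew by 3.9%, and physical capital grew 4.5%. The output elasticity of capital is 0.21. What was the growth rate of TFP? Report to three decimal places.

TFP grew 2.165%.

Labor's share = 1 − 0.21 = 0.79.
Physical capital: 0.21 × 4.5 = 0.945 pp.
The labor force: 0.79 × 1 = 0.79 pp.
TFP growth = 3.9 − 1.735 = 2.165%.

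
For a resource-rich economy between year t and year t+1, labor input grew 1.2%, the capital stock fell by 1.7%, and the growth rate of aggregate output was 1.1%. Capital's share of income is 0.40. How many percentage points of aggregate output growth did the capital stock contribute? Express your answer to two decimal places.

Contribution = share × growth = 0.4 × (-1.7) = -0.68 pp.

-0.68 percentage points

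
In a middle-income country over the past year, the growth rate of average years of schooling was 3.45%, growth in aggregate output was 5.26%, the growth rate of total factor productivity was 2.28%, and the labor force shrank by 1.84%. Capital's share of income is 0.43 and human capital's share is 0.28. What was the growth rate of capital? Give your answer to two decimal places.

5.92%

Labor's share = 1 − 0.43 − 0.28 = 0.29.
gY = gA + 0.28×3.45 + 0.29×(-1.84) + 0.43×g.
0.43×g = 5.26 − 2.28 − 0.4324 = 2.5476.
g = 2.5476 / 0.43 = 5.9247%.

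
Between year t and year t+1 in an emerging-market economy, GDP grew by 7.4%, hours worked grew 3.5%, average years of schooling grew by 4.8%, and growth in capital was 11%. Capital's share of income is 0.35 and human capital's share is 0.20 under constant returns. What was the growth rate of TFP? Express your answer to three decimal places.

TFP growth was 1.015%.

Labor's share = 1 − 0.35 − 0.2 = 0.45.
Capital: 0.35 × 11 = 3.85 pp.
Average years of schooling: 0.2 × 4.8 = 0.96 pp.
Hours worked: 0.45 × 3.5 = 1.575 pp.
TFP growth = 7.4 − 6.385 = 1.015%.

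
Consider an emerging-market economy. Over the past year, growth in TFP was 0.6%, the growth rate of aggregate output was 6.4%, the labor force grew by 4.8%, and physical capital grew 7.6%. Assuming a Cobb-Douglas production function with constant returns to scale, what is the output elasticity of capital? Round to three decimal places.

α = 0.357

gY = gA + α·gK + (1−α)·gL, so gY − gA − gL = α(gK − gL).
6.4 − 0.6 − 4.8 = α × (7.6 − 4.8).
1 = 2.8 α, so α = 0.35714.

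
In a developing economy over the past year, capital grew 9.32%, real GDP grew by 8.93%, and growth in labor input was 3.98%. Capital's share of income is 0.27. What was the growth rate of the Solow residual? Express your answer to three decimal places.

Labor's share = 1 − 0.27 = 0.73.
Capital: 0.27 × 9.32 = 2.5164 pp.
Labor input: 0.73 × 3.98 = 2.9054 pp.
TFP growth = 8.93 − 5.4218 = 3.5082%.

3.508%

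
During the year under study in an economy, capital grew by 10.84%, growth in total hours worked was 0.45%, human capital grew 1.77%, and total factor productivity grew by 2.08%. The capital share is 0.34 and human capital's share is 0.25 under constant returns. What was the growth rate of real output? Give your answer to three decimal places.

Labor's share = 1 − 0.34 − 0.25 = 0.41.
Capital: 0.34 × 10.84 = 3.6856 pp.
Human capital: 0.25 × 1.77 = 0.4425 pp.
Total hours worked: 0.41 × 0.45 = 0.1845 pp.
Output growth = 2.08 + 4.3126 = 6.3926%.

6.393%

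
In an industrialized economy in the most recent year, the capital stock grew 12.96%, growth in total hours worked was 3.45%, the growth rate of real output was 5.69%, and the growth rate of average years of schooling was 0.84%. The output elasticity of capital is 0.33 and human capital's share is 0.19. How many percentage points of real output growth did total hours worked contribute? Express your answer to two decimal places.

Labor's share = 1 − 0.33 − 0.19 = 0.48.
Contribution = share × growth = 0.48 × 3.45 = 1.656 pp.

1.66 percentage points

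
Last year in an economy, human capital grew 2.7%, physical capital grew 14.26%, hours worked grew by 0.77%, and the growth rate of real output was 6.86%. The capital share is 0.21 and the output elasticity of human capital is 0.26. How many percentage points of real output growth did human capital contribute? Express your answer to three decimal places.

Contribution = share × growth = 0.26 × 2.7 = 0.702 pp.

0.702 pp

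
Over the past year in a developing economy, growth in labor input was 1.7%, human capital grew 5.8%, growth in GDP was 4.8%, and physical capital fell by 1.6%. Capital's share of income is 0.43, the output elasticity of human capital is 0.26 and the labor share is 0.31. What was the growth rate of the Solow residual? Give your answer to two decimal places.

Labor's share = 1 − 0.43 − 0.26 = 0.31.
Physical capital: 0.43 × (-1.6) = -0.688 pp.
Human capital: 0.26 × 5.8 = 1.508 pp.
Labor input: 0.31 × 1.7 = 0.527 pp.
TFP growth = 4.8 − 1.347 = 3.453%.

3.45%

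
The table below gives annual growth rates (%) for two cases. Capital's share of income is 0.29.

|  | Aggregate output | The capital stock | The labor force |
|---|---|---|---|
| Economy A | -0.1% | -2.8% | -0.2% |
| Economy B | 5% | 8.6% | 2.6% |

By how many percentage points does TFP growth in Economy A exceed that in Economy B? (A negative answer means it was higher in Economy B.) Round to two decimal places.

0.19 percentage points

Labor's share = 1 − 0.29 = 0.71.
Economy A: TFP = -0.1 + 0.812 + 0.142 = 0.854%.
Economy B: TFP = 5 − 2.494 − 1.846 = 0.66%.
Difference = 0.854 − (0.66) = 0.194 pp.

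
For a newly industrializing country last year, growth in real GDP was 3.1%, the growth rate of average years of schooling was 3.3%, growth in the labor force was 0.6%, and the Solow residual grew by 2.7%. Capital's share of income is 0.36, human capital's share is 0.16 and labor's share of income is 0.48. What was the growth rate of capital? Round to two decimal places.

Labor's share = 1 − 0.36 − 0.16 = 0.48.
gY = gA + 0.16×3.3 + 0.48×0.6 + 0.36×g.
0.36×g = 3.1 − 2.7 − 0.816 = -0.416.
g = -0.416 / 0.36 = -1.1556%.

-1.16%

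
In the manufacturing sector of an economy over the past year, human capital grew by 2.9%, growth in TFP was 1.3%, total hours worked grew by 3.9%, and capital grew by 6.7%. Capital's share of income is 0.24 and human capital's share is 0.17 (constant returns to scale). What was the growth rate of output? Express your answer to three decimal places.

5.702%

Labor's share = 1 − 0.24 − 0.17 = 0.59.
Capital: 0.24 × 6.7 = 1.608 pp.
Human capital: 0.17 × 2.9 = 0.493 pp.
Total hours worked: 0.59 × 3.9 = 2.301 pp.
Output growth = 1.3 + 4.402 = 5.702%.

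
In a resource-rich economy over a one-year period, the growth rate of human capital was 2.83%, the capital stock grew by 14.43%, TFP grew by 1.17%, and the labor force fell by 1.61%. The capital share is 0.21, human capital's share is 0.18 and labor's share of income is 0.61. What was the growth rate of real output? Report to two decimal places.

Real output growth was 3.73%.

Labor's share = 1 − 0.21 − 0.18 = 0.61.
The capital stock: 0.21 × 14.43 = 3.0303 pp.
Human capital: 0.18 × 2.83 = 0.5094 pp.
The labor force: 0.61 × (-1.61) = -0.9821 pp.
Output growth = 1.17 + 2.5576 = 3.7276%.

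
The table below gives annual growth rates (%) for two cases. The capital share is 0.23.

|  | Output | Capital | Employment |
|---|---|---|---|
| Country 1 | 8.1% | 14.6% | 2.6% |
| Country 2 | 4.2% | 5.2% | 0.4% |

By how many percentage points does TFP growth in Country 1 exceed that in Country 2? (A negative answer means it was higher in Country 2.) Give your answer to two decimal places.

0.04 percentage points

Labor's share = 1 − 0.23 = 0.77.
Country 1: TFP = 8.1 − 3.358 − 2.002 = 2.74%.
Country 2: TFP = 4.2 − 1.196 − 0.308 = 2.696%.
Difference = 2.74 − (2.696) = 0.044 pp.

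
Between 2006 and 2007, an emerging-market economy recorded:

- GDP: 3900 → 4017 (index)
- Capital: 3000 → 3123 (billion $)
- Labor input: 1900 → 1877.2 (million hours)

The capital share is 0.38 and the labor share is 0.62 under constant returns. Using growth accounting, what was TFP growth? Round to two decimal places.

TFP grew 2.19%.

GDP growth = (4017 − 3900) / 3900 = 3%.
Capital growth = (3123 − 3000) / 3000 = 4.1%.
Labor input growth = (1877.2 − 1900) / 1900 = -1.2%.
Labor's share = 1 − 0.38 = 0.62.
Capital: 0.38 × 4.1 = 1.558 pp.
Labor input: 0.62 × (-1.2) = -0.744 pp.
TFP growth = 3 − 0.814 = 2.186%.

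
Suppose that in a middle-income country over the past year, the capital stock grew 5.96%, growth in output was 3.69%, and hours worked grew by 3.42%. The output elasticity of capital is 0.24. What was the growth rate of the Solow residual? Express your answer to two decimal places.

-0.34%

Labor's share = 1 − 0.24 = 0.76.
The capital stock: 0.24 × 5.96 = 1.4304 pp.
Hours worked: 0.76 × 3.42 = 2.5992 pp.
TFP growth = 3.69 − 4.0296 = -0.3396%.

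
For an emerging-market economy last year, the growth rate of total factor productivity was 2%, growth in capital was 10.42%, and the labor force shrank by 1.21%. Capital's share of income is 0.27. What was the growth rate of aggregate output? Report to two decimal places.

Labor's share = 1 − 0.27 = 0.73.
Capital: 0.27 × 10.42 = 2.8134 pp.
The labor force: 0.73 × (-1.21) = -0.8833 pp.
Output growth = 2 + 1.9301 = 3.9301%.

Aggregate output growth was 3.93%.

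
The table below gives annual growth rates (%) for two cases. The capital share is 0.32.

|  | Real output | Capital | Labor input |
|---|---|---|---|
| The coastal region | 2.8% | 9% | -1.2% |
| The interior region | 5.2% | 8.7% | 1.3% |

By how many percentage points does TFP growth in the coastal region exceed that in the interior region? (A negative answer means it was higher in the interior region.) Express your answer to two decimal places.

Labor's share = 1 − 0.32 = 0.68.
The coastal region: TFP = 2.8 − 2.88 + 0.816 = 0.736%.
The interior region: TFP = 5.2 − 2.784 − 0.884 = 1.532%.
Difference = 0.736 − (1.532) = -0.796 pp.

-0.80 percentage points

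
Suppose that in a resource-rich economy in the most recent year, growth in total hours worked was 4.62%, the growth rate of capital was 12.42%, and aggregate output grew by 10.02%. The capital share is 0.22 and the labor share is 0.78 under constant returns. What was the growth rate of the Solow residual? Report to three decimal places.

Labor's share = 1 − 0.22 = 0.78.
Capital: 0.22 × 12.42 = 2.7324 pp.
Total hours worked: 0.78 × 4.62 = 3.6036 pp.
TFP growth = 10.02 − 6.336 = 3.684%.

3.684%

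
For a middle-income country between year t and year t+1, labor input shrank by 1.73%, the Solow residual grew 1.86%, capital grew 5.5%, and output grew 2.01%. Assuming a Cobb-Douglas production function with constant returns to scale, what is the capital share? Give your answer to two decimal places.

gY = gA + α·gK + (1−α)·gL, so gY − gA − gL = α(gK − gL).
2.01 − 1.86 + 1.73 = α × (5.5 − (-1.73)).
1.88 = 7.23 α, so α = 0.26.

The capital share is 0.26.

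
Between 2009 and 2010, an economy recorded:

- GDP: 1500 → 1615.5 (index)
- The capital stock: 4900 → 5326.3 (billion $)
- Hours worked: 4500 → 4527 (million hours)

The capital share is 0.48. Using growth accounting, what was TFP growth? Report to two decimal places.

3.21%

GDP growth = (1615.5 − 1500) / 1500 = 7.7%.
The capital stock growth = (5326.3 − 4900) / 4900 = 8.7%.
Hours worked growth = (4527 − 4500) / 4500 = 0.6%.
Labor's share = 1 − 0.48 = 0.52.
The capital stock: 0.48 × 8.7 = 4.176 pp.
Hours worked: 0.52 × 0.6 = 0.312 pp.
TFP growth = 7.7 − 4.488 = 3.212%.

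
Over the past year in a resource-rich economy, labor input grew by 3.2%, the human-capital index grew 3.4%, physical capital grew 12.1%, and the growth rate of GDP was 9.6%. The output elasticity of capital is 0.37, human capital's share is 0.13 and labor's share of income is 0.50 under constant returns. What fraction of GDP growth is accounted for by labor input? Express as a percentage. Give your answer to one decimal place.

Labor's share = 1 − 0.37 − 0.13 = 0.5.
Labor input contributed 0.5 × 3.2 = 1.6 pp.
Share of growth = 1.6 / 9.6 × 100 = 16.667%.

16.7%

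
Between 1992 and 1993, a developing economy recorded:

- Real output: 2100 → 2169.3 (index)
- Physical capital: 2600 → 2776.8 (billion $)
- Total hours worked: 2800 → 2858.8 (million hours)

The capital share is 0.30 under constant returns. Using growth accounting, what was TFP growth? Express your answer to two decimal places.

Real output growth = (2169.3 − 2100) / 2100 = 3.3%.
Physical capital growth = (2776.8 − 2600) / 2600 = 6.8%.
Total hours worked growth = (2858.8 − 2800) / 2800 = 2.1%.
Labor's share = 1 − 0.3 = 0.7.
Physical capital: 0.3 × 6.8 = 2.04 pp.
Total hours worked: 0.7 × 2.1 = 1.47 pp.
TFP growth = 3.3 − 3.51 = -0.21%.

-0.21%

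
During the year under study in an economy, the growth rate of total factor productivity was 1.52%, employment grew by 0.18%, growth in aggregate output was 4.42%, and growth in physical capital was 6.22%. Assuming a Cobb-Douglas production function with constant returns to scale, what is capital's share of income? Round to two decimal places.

Capital's share of income is 0.45.

gY = gA + α·gK + (1−α)·gL, so gY − gA − gL = α(gK − gL).
4.42 − 1.52 − 0.18 = α × (6.22 − 0.18).
2.72 = 6.04 α, so α = 0.4503.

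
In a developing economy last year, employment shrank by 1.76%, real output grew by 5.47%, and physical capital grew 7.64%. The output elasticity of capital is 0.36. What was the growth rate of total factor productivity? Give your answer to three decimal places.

Labor's share = 1 − 0.36 = 0.64.
Physical capital: 0.36 × 7.64 = 2.7504 pp.
Employment: 0.64 × (-1.76) = -1.1264 pp.
TFP growth = 5.47 − 1.624 = 3.846%.

Total factor productivity grew 3.846%.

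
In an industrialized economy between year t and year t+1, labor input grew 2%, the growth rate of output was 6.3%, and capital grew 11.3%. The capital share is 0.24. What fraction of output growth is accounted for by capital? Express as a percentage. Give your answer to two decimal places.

Capital contributed 0.24 × 11.3 = 2.712 pp.
Share of growth = 2.712 / 6.3 × 100 = 43.0476%.

43.05%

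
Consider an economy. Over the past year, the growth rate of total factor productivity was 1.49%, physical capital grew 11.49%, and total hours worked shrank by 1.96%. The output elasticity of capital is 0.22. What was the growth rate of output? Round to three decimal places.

Labor's share = 1 − 0.22 = 0.78.
Physical capital: 0.22 × 11.49 = 2.5278 pp.
Total hours worked: 0.78 × (-1.96) = -1.5288 pp.
Output growth = 1.49 + 0.999 = 2.489%.

Output grew 2.489%.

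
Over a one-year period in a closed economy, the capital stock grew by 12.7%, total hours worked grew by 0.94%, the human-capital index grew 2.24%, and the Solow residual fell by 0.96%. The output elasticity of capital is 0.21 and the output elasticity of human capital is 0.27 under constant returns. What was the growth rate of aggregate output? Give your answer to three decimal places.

2.801%

Labor's share = 1 − 0.21 − 0.27 = 0.52.
The capital stock: 0.21 × 12.7 = 2.667 pp.
The human-capital index: 0.27 × 2.24 = 0.6048 pp.
Total hours worked: 0.52 × 0.94 = 0.4888 pp.
Output growth = -0.96 + 3.7606 = 2.8006%.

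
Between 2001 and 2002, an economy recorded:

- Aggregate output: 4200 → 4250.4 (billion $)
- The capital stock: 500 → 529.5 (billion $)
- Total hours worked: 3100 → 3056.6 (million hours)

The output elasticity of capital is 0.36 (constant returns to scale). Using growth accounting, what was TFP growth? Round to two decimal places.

-0.03%

Aggregate output growth = (4250.4 − 4200) / 4200 = 1.2%.
The capital stock growth = (529.5 − 500) / 500 = 5.9%.
Total hours worked growth = (3056.6 − 3100) / 3100 = -1.4%.
Labor's share = 1 − 0.36 = 0.64.
The capital stock: 0.36 × 5.9 = 2.124 pp.
Total hours worked: 0.64 × (-1.4) = -0.896 pp.
TFP growth = 1.2 − 1.228 = -0.028%.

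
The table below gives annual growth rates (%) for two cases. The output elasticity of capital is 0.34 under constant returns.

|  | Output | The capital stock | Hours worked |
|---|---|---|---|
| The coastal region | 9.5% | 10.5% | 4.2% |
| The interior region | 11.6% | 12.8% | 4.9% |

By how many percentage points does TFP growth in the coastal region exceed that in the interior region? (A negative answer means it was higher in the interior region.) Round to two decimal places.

-0.86 percentage points

Labor's share = 1 − 0.34 = 0.66.
The coastal region: TFP = 9.5 − 3.57 − 2.772 = 3.158%.
The interior region: TFP = 11.6 − 4.352 − 3.234 = 4.014%.
Difference = 3.158 − (4.014) = -0.856 pp.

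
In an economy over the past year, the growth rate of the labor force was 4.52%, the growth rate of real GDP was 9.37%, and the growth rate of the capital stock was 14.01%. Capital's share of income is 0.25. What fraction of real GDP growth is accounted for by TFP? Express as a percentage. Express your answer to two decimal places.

Labor's share = 1 − 0.25 = 0.75.
The capital stock: 0.25 × 14.01 = 3.5025 pp.
The labor force: 0.75 × 4.52 = 3.39 pp.
TFP growth = 9.37 − 6.8925 = 2.4775%.
TFP share of growth = 2.4775 / 9.37 × 100 = 26.4408%.

26.44%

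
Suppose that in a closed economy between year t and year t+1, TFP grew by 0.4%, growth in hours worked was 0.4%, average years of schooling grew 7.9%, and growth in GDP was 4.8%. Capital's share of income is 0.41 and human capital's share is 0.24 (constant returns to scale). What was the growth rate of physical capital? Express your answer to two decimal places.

5.77%

Labor's share = 1 − 0.41 − 0.24 = 0.35.
gY = gA + 0.24×7.9 + 0.35×0.4 + 0.41×g.
0.41×g = 4.8 − 0.4 − 2.036 = 2.364.
g = 2.364 / 0.41 = 5.7659%.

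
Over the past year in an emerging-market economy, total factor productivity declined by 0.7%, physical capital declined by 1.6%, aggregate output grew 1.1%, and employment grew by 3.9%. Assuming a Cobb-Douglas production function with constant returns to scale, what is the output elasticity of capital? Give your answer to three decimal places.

α = 0.382

gY = gA + α·gK + (1−α)·gL, so gY − gA − gL = α(gK − gL).
1.1 + 0.7 − 3.9 = α × (-1.6 − 3.9).
-2.1 = -5.5 α, so α = 0.38182.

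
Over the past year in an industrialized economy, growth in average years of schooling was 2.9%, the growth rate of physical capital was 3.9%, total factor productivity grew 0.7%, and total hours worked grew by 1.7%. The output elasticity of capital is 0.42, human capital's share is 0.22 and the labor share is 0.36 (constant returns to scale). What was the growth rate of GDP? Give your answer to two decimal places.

Labor's share = 1 − 0.42 − 0.22 = 0.36.
Physical capital: 0.42 × 3.9 = 1.638 pp.
Average years of schooling: 0.22 × 2.9 = 0.638 pp.
Total hours worked: 0.36 × 1.7 = 0.612 pp.
Output growth = 0.7 + 2.888 = 3.588%.

GDP growth was 3.59%.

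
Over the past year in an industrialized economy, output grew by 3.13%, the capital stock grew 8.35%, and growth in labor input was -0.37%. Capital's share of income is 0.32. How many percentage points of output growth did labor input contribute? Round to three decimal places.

Labor's share = 1 − 0.32 = 0.68.
Contribution = share × growth = 0.68 × (-0.37) = -0.2516 pp.

-0.252 pp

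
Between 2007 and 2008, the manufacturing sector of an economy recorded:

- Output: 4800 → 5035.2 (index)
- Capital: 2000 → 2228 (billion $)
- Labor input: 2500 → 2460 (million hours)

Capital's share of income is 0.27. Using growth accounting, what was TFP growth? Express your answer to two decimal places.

Output growth = (5035.2 − 4800) / 4800 = 4.9%.
Capital growth = (2228 − 2000) / 2000 = 11.4%.
Labor input growth = (2460 − 2500) / 2500 = -1.6%.
Labor's share = 1 − 0.27 = 0.73.
Capital: 0.27 × 11.4 = 3.078 pp.
Labor input: 0.73 × (-1.6) = -1.168 pp.
TFP growth = 4.9 − 1.91 = 2.99%.

2.99%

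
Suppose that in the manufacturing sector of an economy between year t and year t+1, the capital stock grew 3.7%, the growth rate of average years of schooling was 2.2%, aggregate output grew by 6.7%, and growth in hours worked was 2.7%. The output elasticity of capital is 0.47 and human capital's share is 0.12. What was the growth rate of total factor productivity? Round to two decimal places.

Labor's share = 1 − 0.47 − 0.12 = 0.41.
The capital stock: 0.47 × 3.7 = 1.739 pp.
Average years of schooling: 0.12 × 2.2 = 0.264 pp.
Hours worked: 0.41 × 2.7 = 1.107 pp.
TFP growth = 6.7 − 3.11 = 3.59%.

3.59%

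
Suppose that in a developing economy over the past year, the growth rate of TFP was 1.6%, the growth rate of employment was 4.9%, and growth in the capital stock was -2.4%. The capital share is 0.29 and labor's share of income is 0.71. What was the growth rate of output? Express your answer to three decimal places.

Labor's share = 1 − 0.29 = 0.71.
The capital stock: 0.29 × (-2.4) = -0.696 pp.
Employment: 0.71 × 4.9 = 3.479 pp.
Output growth = 1.6 + 2.783 = 4.383%.

4.383%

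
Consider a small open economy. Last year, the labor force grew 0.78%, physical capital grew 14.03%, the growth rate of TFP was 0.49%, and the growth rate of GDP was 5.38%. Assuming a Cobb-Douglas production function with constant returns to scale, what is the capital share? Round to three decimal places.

The capital share is 0.310.

gY = gA + α·gK + (1−α)·gL, so gY − gA − gL = α(gK − gL).
5.38 − 0.49 − 0.78 = α × (14.03 − 0.78).
4.11 = 13.25 α, so α = 0.31019.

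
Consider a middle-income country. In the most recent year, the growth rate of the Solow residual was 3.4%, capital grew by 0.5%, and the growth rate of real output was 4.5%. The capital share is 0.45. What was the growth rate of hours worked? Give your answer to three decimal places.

Hours worked grew 1.591%.

Labor's share = 1 − 0.45 = 0.55.
gY = gA + 0.45×0.5 + 0.55×g.
0.55×g = 4.5 − 3.4 − 0.225 = 0.875.
g = 0.875 / 0.55 = 1.59091%.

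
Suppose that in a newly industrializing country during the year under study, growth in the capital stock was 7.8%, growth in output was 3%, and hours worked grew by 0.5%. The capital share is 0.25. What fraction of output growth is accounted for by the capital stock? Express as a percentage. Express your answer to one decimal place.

The capital stock contributed 0.25 × 7.8 = 1.95 pp.
Share of growth = 1.95 / 3 × 100 = 65%.

65.0%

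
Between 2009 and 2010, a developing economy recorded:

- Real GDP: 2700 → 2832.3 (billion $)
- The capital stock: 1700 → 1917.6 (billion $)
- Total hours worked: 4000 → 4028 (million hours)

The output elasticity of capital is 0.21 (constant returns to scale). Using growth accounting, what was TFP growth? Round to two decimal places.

1.66%

Real GDP growth = (2832.3 − 2700) / 2700 = 4.9%.
The capital stock growth = (1917.6 − 1700) / 1700 = 12.8%.
Total hours worked growth = (4028 − 4000) / 4000 = 0.7%.
Labor's share = 1 − 0.21 = 0.79.
The capital stock: 0.21 × 12.8 = 2.688 pp.
Total hours worked: 0.79 × 0.7 = 0.553 pp.
TFP growth = 4.9 − 3.241 = 1.659%.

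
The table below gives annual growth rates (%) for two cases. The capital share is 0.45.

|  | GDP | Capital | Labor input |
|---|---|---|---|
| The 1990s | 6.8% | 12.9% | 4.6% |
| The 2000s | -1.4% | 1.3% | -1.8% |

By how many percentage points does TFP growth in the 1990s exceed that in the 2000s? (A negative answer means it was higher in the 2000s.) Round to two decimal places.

-0.54 percentage points

Labor's share = 1 − 0.45 = 0.55.
The 1990s: TFP = 6.8 − 5.805 − 2.53 = -1.535%.
The 2000s: TFP = -1.4 − 0.585 + 0.99 = -0.995%.
Difference = -1.535 − (-0.995) = -0.54 pp.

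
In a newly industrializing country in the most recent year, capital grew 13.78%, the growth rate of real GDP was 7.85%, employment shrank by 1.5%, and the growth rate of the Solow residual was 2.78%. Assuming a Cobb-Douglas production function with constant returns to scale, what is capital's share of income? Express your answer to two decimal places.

α = 0.43

gY = gA + α·gK + (1−α)·gL, so gY − gA − gL = α(gK − gL).
7.85 − 2.78 + 1.5 = α × (13.78 − (-1.5)).
6.57 = 15.28 α, so α = 0.43.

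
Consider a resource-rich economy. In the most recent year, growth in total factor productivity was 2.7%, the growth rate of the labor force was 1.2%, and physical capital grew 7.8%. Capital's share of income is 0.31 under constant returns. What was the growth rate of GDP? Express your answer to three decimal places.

Labor's share = 1 − 0.31 = 0.69.
Physical capital: 0.31 × 7.8 = 2.418 pp.
The labor force: 0.69 × 1.2 = 0.828 pp.
Output growth = 2.7 + 3.246 = 5.946%.

5.946%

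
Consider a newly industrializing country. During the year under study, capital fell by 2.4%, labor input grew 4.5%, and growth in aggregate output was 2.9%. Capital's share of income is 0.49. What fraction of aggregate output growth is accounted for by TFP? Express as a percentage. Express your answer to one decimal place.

Labor's share = 1 − 0.49 = 0.51.
Capital: 0.49 × (-2.4) = -1.176 pp.
Labor input: 0.51 × 4.5 = 2.295 pp.
TFP growth = 2.9 − 1.119 = 1.781%.
TFP share of growth = 1.781 / 2.9 × 100 = 61.414%.

61.4%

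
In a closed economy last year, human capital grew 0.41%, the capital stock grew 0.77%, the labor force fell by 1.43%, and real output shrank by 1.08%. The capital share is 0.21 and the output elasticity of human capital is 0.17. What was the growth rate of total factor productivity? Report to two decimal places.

Labor's share = 1 − 0.21 − 0.17 = 0.62.
The capital stock: 0.21 × 0.77 = 0.1617 pp.
Human capital: 0.17 × 0.41 = 0.0697 pp.
The labor force: 0.62 × (-1.43) = -0.8866 pp.
TFP growth = -1.08 + 0.6552 = -0.4248%.

-0.42%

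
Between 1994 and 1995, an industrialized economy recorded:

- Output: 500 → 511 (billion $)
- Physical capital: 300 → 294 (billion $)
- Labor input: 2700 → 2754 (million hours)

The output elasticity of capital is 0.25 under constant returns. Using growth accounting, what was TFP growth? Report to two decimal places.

Output growth = (511 − 500) / 500 = 2.2%.
Physical capital growth = (294 − 300) / 300 = -2%.
Labor input growth = (2754 − 2700) / 2700 = 2%.
Labor's share = 1 − 0.25 = 0.75.
Physical capital: 0.25 × (-2) = -0.5 pp.
Labor input: 0.75 × 2 = 1.5 pp.
TFP growth = 2.2 − 1 = 1.2%.

1.20%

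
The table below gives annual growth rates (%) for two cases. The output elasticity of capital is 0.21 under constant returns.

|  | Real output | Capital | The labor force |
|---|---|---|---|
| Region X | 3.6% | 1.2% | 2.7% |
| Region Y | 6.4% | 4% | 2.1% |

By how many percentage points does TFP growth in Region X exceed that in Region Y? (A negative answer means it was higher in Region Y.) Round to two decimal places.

-2.69 percentage points

Labor's share = 1 − 0.21 = 0.79.
Region X: TFP = 3.6 − 0.252 − 2.133 = 1.215%.
Region Y: TFP = 6.4 − 0.84 − 1.659 = 3.901%.
Difference = 1.215 − (3.901) = -2.686 pp.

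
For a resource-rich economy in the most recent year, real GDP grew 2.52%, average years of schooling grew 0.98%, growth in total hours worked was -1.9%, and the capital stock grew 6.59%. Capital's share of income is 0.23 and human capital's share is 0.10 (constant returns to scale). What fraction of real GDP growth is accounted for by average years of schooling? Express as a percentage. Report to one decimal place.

Average years of schooling accounted for 3.9% of growth.

Average years of schooling contributed 0.1 × 0.98 = 0.098 pp.
Share of growth = 0.098 / 2.52 × 100 = 3.889%.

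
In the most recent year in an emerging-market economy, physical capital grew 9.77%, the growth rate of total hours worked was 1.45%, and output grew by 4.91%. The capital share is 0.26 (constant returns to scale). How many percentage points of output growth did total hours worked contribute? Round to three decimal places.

Labor's share = 1 − 0.26 = 0.74.
Contribution = share × growth = 0.74 × 1.45 = 1.073 pp.

1.073 percentage points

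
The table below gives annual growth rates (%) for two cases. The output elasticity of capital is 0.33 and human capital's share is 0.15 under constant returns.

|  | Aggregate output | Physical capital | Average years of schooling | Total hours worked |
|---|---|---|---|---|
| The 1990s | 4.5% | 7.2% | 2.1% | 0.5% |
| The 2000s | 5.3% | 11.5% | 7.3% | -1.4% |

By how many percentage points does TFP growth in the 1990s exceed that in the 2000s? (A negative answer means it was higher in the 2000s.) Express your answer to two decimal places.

0.41 percentage points

Labor's share = 1 − 0.33 − 0.15 = 0.52.
The 1990s: TFP = 4.5 − 2.376 − 0.315 − 0.26 = 1.549%.
The 2000s: TFP = 5.3 − 3.795 − 1.095 + 0.728 = 1.138%.
Difference = 1.549 − (1.138) = 0.411 pp.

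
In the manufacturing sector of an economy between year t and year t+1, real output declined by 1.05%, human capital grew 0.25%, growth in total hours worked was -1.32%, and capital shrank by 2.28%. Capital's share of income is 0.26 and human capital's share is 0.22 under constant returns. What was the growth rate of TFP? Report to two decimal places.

0.17%

Labor's share = 1 − 0.26 − 0.22 = 0.52.
Capital: 0.26 × (-2.28) = -0.5928 pp.
Human capital: 0.22 × 0.25 = 0.055 pp.
Total hours worked: 0.52 × (-1.32) = -0.6864 pp.
TFP growth = -1.05 + 1.2242 = 0.1742%.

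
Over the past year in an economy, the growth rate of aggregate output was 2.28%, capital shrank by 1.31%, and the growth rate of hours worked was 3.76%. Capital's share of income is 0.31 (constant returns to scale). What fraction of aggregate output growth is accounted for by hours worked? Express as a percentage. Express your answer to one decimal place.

Hours worked accounted for 113.8% of growth.

Labor's share = 1 − 0.31 = 0.69.
Hours worked contributed 0.69 × 3.76 = 2.5944 pp.
Share of growth = 2.5944 / 2.28 × 100 = 113.789%.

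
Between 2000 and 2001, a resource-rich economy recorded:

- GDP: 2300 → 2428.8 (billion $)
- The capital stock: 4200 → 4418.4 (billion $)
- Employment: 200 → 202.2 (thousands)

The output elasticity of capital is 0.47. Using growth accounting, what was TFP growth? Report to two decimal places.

GDP growth = (2428.8 − 2300) / 2300 = 5.6%.
The capital stock growth = (4418.4 − 4200) / 4200 = 5.2%.
Employment growth = (202.2 − 200) / 200 = 1.1%.
Labor's share = 1 − 0.47 = 0.53.
The capital stock: 0.47 × 5.2 = 2.444 pp.
Employment: 0.53 × 1.1 = 0.583 pp.
TFP growth = 5.6 − 3.027 = 2.573%.

2.57%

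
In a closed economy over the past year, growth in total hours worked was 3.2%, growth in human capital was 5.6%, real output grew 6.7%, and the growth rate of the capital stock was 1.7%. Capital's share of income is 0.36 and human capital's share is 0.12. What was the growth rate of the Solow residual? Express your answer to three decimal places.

Labor's share = 1 − 0.36 − 0.12 = 0.52.
The capital stock: 0.36 × 1.7 = 0.612 pp.
Human capital: 0.12 × 5.6 = 0.672 pp.
Total hours worked: 0.52 × 3.2 = 1.664 pp.
TFP growth = 6.7 − 2.948 = 3.752%.

The Solow residual growth was 3.752%.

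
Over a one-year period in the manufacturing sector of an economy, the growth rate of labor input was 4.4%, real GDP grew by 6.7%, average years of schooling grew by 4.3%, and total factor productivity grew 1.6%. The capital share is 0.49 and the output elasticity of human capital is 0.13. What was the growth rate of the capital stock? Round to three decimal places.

Labor's share = 1 − 0.49 − 0.13 = 0.38.
gY = gA + 0.13×4.3 + 0.38×4.4 + 0.49×g.
0.49×g = 6.7 − 1.6 − 2.231 = 2.869.
g = 2.869 / 0.49 = 5.8551%.

The capital stock growth was 5.855%.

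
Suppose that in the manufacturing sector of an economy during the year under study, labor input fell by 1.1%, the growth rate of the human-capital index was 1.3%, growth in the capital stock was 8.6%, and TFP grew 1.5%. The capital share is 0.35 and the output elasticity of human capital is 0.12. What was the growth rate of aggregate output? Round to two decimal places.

Aggregate output growth was 4.08%.

Labor's share = 1 − 0.35 − 0.12 = 0.53.
The capital stock: 0.35 × 8.6 = 3.01 pp.
The human-capital index: 0.12 × 1.3 = 0.156 pp.
Labor input: 0.53 × (-1.1) = -0.583 pp.
Output growth = 1.5 + 2.583 = 4.083%.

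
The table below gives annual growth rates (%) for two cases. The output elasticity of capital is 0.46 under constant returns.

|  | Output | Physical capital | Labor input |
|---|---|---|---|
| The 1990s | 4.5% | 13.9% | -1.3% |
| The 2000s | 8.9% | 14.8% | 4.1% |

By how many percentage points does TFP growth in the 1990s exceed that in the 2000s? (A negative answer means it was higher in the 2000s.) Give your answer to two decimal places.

Labor's share = 1 − 0.46 = 0.54.
The 1990s: TFP = 4.5 − 6.394 + 0.702 = -1.192%.
The 2000s: TFP = 8.9 − 6.808 − 2.214 = -0.122%.
Difference = -1.192 − (-0.122) = -1.07 pp.

-1.07 percentage points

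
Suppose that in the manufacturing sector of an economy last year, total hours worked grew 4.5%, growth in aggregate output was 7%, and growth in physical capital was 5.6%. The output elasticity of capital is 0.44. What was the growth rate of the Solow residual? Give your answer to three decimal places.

The Solow residual growth was 2.016%.

Labor's share = 1 − 0.44 = 0.56.
Physical capital: 0.44 × 5.6 = 2.464 pp.
Total hours worked: 0.56 × 4.5 = 2.52 pp.
TFP growth = 7 − 4.984 = 2.016%.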